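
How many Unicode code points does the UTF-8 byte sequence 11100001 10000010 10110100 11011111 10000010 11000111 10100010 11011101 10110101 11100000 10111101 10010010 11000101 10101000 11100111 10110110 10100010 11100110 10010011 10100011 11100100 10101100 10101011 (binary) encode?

9

Byte at offset 0: 0xE1 = 11100001 → 3-byte char (#1). Advance 3.
Byte at offset 3: 0xDF = 11011111 → 2-byte char (#2). Advance 2.
Byte at offset 5: 0xC7 = 11000111 → 2-byte char (#3). Advance 2.
Byte at offset 7: 0xDD = 11011101 → 2-byte char (#4). Advance 2.
Byte at offset 9: 0xE0 = 11100000 → 3-byte char (#5). Advance 3.
Byte at offset 12: 0xC5 = 11000101 → 2-byte char (#6). Advance 2.
Byte at offset 14: 0xE7 = 11100111 → 3-byte char (#7). Advance 3.
Byte at offset 17: 0xE6 = 11100110 → 3-byte char (#8). Advance 3.
Byte at offset 20: 0xE4 = 11100100 → 3-byte char (#9). Advance 3.
Reached end at offset 23 after 9 code points.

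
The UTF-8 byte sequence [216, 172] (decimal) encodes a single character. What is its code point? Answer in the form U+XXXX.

Leading byte 0xD8 = 11011000 matches 110xxxxx → 2-byte sequence.
Byte 1: 0xD8 = 11011000, payload 11000 (5 bits).
Byte 2: 0xAC = 10101100 (10xxxxxx ✓), payload 101100.
Concatenate: 11000101100 = 0x62C (11 bits → U+062C).

U+062C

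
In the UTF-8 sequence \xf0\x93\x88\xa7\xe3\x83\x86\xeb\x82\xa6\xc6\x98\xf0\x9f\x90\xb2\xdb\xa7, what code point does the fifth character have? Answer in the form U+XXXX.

Offset 0: leading byte 0xF0 = 11110000 → 4-byte char #1 = F0 93 88 A7.
Offset 4: leading byte 0xE3 = 11100011 → 3-byte char #2 = E3 83 86.
Offset 7: leading byte 0xEB = 11101011 → 3-byte char #3 = EB 82 A6.
Offset 10: leading byte 0xC6 = 11000110 → 2-byte char #4 = C6 98.
Offset 12: leading byte 0xF0 = 11110000 → 4-byte char #5 = F0 9F 90 B2.
Leading byte 0xF0 = 11110000 matches 11110xxx → 4-byte sequence.
Byte 1: 0xF0 = 11110000, payload 000 (3 bits).
Byte 2: 0x9F = 10011111 (10xxxxxx ✓), payload 011111.
Byte 3: 0x90 = 10010000 (10xxxxxx ✓), payload 010000.
Byte 4: 0xB2 = 10110010 (10xxxxxx ✓), payload 110010.
Concatenate: 000011111010000110010 = 0x1F432 (21 bits → U+1F432).

U+1F432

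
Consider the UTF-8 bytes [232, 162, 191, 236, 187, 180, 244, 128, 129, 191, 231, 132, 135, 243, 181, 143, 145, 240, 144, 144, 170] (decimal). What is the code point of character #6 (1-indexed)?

Offset 0: leading byte 0xE8 = 11101000 → 3-byte char #1 = E8 A2 BF.
Offset 3: leading byte 0xEC = 11101100 → 3-byte char #2 = EC BB B4.
Offset 6: leading byte 0xF4 = 11110100 → 4-byte char #3 = F4 80 81 BF.
Offset 10: leading byte 0xE7 = 11100111 → 3-byte char #4 = E7 84 87.
Offset 13: leading byte 0xF3 = 11110011 → 4-byte char #5 = F3 B5 8F 91.
Offset 17: leading byte 0xF0 = 11110000 → 4-byte char #6 = F0 90 90 AA.
Leading byte 0xF0 = 11110000 matches 11110xxx → 4-byte sequence.
Byte 1: 0xF0 = 11110000, payload 000 (3 bits).
Byte 2: 0x90 = 10010000 (10xxxxxx ✓), payload 010000.
Byte 3: 0x90 = 10010000 (10xxxxxx ✓), payload 010000.
Byte 4: 0xAA = 10101010 (10xxxxxx ✓), payload 101010.
Concatenate: 000010000010000101010 = 0x1042A (21 bits → U+1042A).

U+1042A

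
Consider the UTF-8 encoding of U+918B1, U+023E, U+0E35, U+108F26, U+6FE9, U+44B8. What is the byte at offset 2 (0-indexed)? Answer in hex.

0xA2

U+918B1 → 4-byte form F2 91 A2 B1 at offsets 0–3.
Offset 2 falls in char 1's range; it's byte 3 of F2 91 A2 B1 = 0xA2.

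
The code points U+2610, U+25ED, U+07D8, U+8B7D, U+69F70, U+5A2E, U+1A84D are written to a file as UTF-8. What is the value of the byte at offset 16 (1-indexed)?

1-indexed offset 16 is 0-indexed offset 15.
U+2610 → 3-byte form E2 98 90 at offsets 0–2.
U+25ED → 3-byte form E2 97 AD at offsets 3–5.
U+07D8 → 2-byte form DF 98 at offsets 6–7.
U+8B7D → 3-byte form E8 AD BD at offsets 8–10.
U+69F70 → 4-byte form F1 A9 BD B0 at offsets 11–14.
U+5A2E → 3-byte form E5 A8 AE at offsets 15–17.
Offset 15 falls in char 6's range; it's byte 1 of E5 A8 AE = 0xE5.

0xE5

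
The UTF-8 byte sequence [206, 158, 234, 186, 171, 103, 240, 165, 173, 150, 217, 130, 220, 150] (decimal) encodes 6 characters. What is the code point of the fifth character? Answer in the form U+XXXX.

Offset 0: leading byte 0xCE = 11001110 → 2-byte char #1 = CE 9E.
Offset 2: leading byte 0xEA = 11101010 → 3-byte char #2 = EA BA AB.
Offset 5: leading byte 0x67 = 01100111 → 1-byte char #3 = 67.
Offset 6: leading byte 0xF0 = 11110000 → 4-byte char #4 = F0 A5 AD 96.
Offset 10: leading byte 0xD9 = 11011001 → 2-byte char #5 = D9 82.
Leading byte 0xD9 = 11011001 matches 110xxxxx → 2-byte sequence.
Byte 1: 0xD9 = 11011001, payload 11001 (5 bits).
Byte 2: 0x82 = 10000010 (10xxxxxx ✓), payload 000010.
Concatenate: 11001000010 = 0x642 (11 bits → U+0642).

U+0642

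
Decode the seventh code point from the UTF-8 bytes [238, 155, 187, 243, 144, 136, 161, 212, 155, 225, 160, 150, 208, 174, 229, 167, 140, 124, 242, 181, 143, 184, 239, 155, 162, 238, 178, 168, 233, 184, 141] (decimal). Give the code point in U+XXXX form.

U+007C

Offset 0: leading byte 0xEE = 11101110 → 3-byte char #1 = EE 9B BB.
Offset 3: leading byte 0xF3 = 11110011 → 4-byte char #2 = F3 90 88 A1.
Offset 7: leading byte 0xD4 = 11010100 → 2-byte char #3 = D4 9B.
Offset 9: leading byte 0xE1 = 11100001 → 3-byte char #4 = E1 A0 96.
Offset 12: leading byte 0xD0 = 11010000 → 2-byte char #5 = D0 AE.
Offset 14: leading byte 0xE5 = 11100101 → 3-byte char #6 = E5 A7 8C.
Offset 17: leading byte 0x7C = 01111100 → 1-byte char #7 = 7C.
Leading byte 0x7C = 01111100 matches 0xxxxxxx → 1-byte sequence.
Byte 1: 0x7C = 01111100, payload 1111100 (7 bits).
Concatenate: 1111100 = 0x7C (7 bits → U+007C).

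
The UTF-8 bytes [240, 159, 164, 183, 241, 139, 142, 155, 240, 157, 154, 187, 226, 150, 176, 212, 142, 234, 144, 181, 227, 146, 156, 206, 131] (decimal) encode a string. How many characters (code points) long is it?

8

Byte at offset 0: 0xF0 = 11110000 → 4-byte char (#1). Advance 4.
Byte at offset 4: 0xF1 = 11110001 → 4-byte char (#2). Advance 4.
Byte at offset 8: 0xF0 = 11110000 → 4-byte char (#3). Advance 4.
Byte at offset 12: 0xE2 = 11100010 → 3-byte char (#4). Advance 3.
Byte at offset 15: 0xD4 = 11010100 → 2-byte char (#5). Advance 2.
Byte at offset 17: 0xEA = 11101010 → 3-byte char (#6). Advance 3.
Byte at offset 20: 0xE3 = 11100011 → 3-byte char (#7). Advance 3.
Byte at offset 23: 0xCE = 11001110 → 2-byte char (#8). Advance 2.
Reached end at offset 25 after 8 code points.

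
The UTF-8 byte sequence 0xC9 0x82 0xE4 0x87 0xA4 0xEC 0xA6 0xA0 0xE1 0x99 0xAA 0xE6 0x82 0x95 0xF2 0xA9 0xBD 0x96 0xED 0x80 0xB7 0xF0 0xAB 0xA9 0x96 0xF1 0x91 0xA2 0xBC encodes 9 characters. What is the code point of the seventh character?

Offset 0: leading byte 0xC9 = 11001001 → 2-byte char #1 = C9 82.
Offset 2: leading byte 0xE4 = 11100100 → 3-byte char #2 = E4 87 A4.
Offset 5: leading byte 0xEC = 11101100 → 3-byte char #3 = EC A6 A0.
Offset 8: leading byte 0xE1 = 11100001 → 3-byte char #4 = E1 99 AA.
Offset 11: leading byte 0xE6 = 11100110 → 3-byte char #5 = E6 82 95.
Offset 14: leading byte 0xF2 = 11110010 → 4-byte char #6 = F2 A9 BD 96.
Offset 18: leading byte 0xED = 11101101 → 3-byte char #7 = ED 80 B7.
Leading byte 0xED = 11101101 matches 1110xxxx → 3-byte sequence.
Byte 1: 0xED = 11101101, payload 1101 (4 bits).
Byte 2: 0x80 = 10000000 (10xxxxxx ✓), payload 000000.
Byte 3: 0xB7 = 10110111 (10xxxxxx ✓), payload 110111.
Concatenate: 1101000000110111 = 0xD037 (16 bits → U+D037).

U+D037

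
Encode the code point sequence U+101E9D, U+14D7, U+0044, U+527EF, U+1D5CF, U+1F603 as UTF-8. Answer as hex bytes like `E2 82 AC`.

U+101E9D: 4-byte form → F4 81 BA 9D.
U+14D7: 3-byte form → E1 93 97.
U+0044: 1-byte form → 44.
U+527EF: 4-byte form → F1 92 9F AF.
U+1D5CF: 4-byte form → F0 9D 97 8F.
U+1F603: 4-byte form → F0 9F 98 83.
Concatenated (20 bytes): F4 81 BA 9D E1 93 97 44 F1 92 9F AF F0 9D 97 8F F0 9F 98 83.

F4 81 BA 9D E1 93 97 44 F1 92 9F AF F0 9D 97 8F F0 9F 98 83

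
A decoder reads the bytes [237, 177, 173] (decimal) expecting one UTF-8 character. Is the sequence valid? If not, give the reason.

Structurally a 3-byte sequence; payload = 0xDC6D.
But 0xDC6D is in U+D800–U+DFFF, the surrogate range. Surrogates are not Unicode scalar values and are forbidden in UTF-8.

invalid (encodes a surrogate (U+D800–U+DFFF))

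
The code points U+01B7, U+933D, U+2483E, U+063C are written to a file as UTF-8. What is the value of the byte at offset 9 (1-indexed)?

1-indexed offset 9 is 0-indexed offset 8.
U+01B7 → 2-byte form C6 B7 at offsets 0–1.
U+933D → 3-byte form E9 8C BD at offsets 2–4.
U+2483E → 4-byte form F0 A4 A0 BE at offsets 5–8.
Offset 8 falls in char 3's range; it's byte 4 of F0 A4 A0 BE = 0xBE.

0xBE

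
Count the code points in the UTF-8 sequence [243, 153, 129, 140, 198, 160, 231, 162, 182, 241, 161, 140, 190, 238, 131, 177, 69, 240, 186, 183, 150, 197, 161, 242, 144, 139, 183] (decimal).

Byte at offset 0: 0xF3 = 11110011 → 4-byte char (#1). Advance 4.
Byte at offset 4: 0xC6 = 11000110 → 2-byte char (#2). Advance 2.
Byte at offset 6: 0xE7 = 11100111 → 3-byte char (#3). Advance 3.
Byte at offset 9: 0xF1 = 11110001 → 4-byte char (#4). Advance 4.
Byte at offset 13: 0xEE = 11101110 → 3-byte char (#5). Advance 3.
Byte at offset 16: 0x45 = 01000101 → 1-byte char (#6). Advance 1.
Byte at offset 17: 0xF0 = 11110000 → 4-byte char (#7). Advance 4.
Byte at offset 21: 0xC5 = 11000101 → 2-byte char (#8). Advance 2.
Byte at offset 23: 0xF2 = 11110010 → 4-byte char (#9). Advance 4.
Reached end at offset 27 after 9 code points.

9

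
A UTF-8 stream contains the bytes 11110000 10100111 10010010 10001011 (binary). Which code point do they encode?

Leading byte 0xF0 = 11110000 matches 11110xxx → 4-byte sequence.
Byte 1: 0xF0 = 11110000, payload 000 (3 bits).
Byte 2: 0xA7 = 10100111 (10xxxxxx ✓), payload 100111.
Byte 3: 0x92 = 10010010 (10xxxxxx ✓), payload 010010.
Byte 4: 0x8B = 10001011 (10xxxxxx ✓), payload 001011.
Concatenate: 000100111010010001011 = 0x2748B (21 bits → U+2748B).

U+2748B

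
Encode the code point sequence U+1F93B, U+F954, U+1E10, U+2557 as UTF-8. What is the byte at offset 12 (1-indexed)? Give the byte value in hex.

1-indexed offset 12 is 0-indexed offset 11.
U+1F93B → 4-byte form F0 9F A4 BB at offsets 0–3.
U+F954 → 3-byte form EF A5 94 at offsets 4–6.
U+1E10 → 3-byte form E1 B8 90 at offsets 7–9.
U+2557 → 3-byte form E2 95 97 at offsets 10–12.
Offset 11 falls in char 4's range; it's byte 2 of E2 95 97 = 0x95.

0x95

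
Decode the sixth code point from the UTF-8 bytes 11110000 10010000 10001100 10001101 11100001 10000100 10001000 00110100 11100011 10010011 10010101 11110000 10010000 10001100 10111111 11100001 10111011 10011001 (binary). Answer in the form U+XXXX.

Offset 0: leading byte 0xF0 = 11110000 → 4-byte char #1 = F0 90 8C 8D.
Offset 4: leading byte 0xE1 = 11100001 → 3-byte char #2 = E1 84 88.
Offset 7: leading byte 0x34 = 00110100 → 1-byte char #3 = 34.
Offset 8: leading byte 0xE3 = 11100011 → 3-byte char #4 = E3 93 95.
Offset 11: leading byte 0xF0 = 11110000 → 4-byte char #5 = F0 90 8C BF.
Offset 15: leading byte 0xE1 = 11100001 → 3-byte char #6 = E1 BB 99.
Leading byte 0xE1 = 11100001 matches 1110xxxx → 3-byte sequence.
Byte 1: 0xE1 = 11100001, payload 0001 (4 bits).
Byte 2: 0xBB = 10111011 (10xxxxxx ✓), payload 111011.
Byte 3: 0x99 = 10011001 (10xxxxxx ✓), payload 011001.
Concatenate: 0001111011011001 = 0x1ED9 (16 bits → U+1ED9).

U+1ED9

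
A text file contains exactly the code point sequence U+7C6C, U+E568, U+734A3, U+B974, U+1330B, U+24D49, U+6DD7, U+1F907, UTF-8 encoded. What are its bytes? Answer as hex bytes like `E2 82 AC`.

E7 B1 AC EE 95 A8 F1 B3 92 A3 EB A5 B4 F0 93 8C 8B F0 A4 B5 89 E6 B7 97 F0 9F A4 87

U+7C6C: 3-byte form → E7 B1 AC.
U+E568: 3-byte form → EE 95 A8.
U+734A3: 4-byte form → F1 B3 92 A3.
U+B974: 3-byte form → EB A5 B4.
U+1330B: 4-byte form → F0 93 8C 8B.
U+24D49: 4-byte form → F0 A4 B5 89.
U+6DD7: 3-byte form → E6 B7 97.
U+1F907: 4-byte form → F0 9F A4 87.
Concatenated (28 bytes): E7 B1 AC EE 95 A8 F1 B3 92 A3 EB A5 B4 F0 93 8C 8B F0 A4 B5 89 E6 B7 97 F0 9F A4 87.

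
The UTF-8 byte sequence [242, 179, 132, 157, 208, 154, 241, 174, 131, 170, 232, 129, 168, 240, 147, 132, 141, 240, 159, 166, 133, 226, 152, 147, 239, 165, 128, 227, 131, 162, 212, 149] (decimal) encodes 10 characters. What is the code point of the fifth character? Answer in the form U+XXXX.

U+1310D

Offset 0: leading byte 0xF2 = 11110010 → 4-byte char #1 = F2 B3 84 9D.
Offset 4: leading byte 0xD0 = 11010000 → 2-byte char #2 = D0 9A.
Offset 6: leading byte 0xF1 = 11110001 → 4-byte char #3 = F1 AE 83 AA.
Offset 10: leading byte 0xE8 = 11101000 → 3-byte char #4 = E8 81 A8.
Offset 13: leading byte 0xF0 = 11110000 → 4-byte char #5 = F0 93 84 8D.
Leading byte 0xF0 = 11110000 matches 11110xxx → 4-byte sequence.
Byte 1: 0xF0 = 11110000, payload 000 (3 bits).
Byte 2: 0x93 = 10010011 (10xxxxxx ✓), payload 010011.
Byte 3: 0x84 = 10000100 (10xxxxxx ✓), payload 000100.
Byte 4: 0x8D = 10001101 (10xxxxxx ✓), payload 001101.
Concatenate: 000010011000100001101 = 0x1310D (21 bits → U+1310D).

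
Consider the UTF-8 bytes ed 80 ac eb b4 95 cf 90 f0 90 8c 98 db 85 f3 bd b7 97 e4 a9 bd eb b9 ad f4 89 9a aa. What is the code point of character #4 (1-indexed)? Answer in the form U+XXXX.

U+10318

Offset 0: leading byte 0xED = 11101101 → 3-byte char #1 = ED 80 AC.
Offset 3: leading byte 0xEB = 11101011 → 3-byte char #2 = EB B4 95.
Offset 6: leading byte 0xCF = 11001111 → 2-byte char #3 = CF 90.
Offset 8: leading byte 0xF0 = 11110000 → 4-byte char #4 = F0 90 8C 98.
Leading byte 0xF0 = 11110000 matches 11110xxx → 4-byte sequence.
Byte 1: 0xF0 = 11110000, payload 000 (3 bits).
Byte 2: 0x90 = 10010000 (10xxxxxx ✓), payload 010000.
Byte 3: 0x8C = 10001100 (10xxxxxx ✓), payload 001100.
Byte 4: 0x98 = 10011000 (10xxxxxx ✓), payload 011000.
Concatenate: 000010000001100011000 = 0x10318 (21 bits → U+10318).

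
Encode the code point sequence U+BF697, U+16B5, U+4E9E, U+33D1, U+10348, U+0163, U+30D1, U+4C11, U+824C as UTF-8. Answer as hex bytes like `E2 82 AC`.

U+BF697: 4-byte form → F2 BF 9A 97.
U+16B5: 3-byte form → E1 9A B5.
U+4E9E: 3-byte form → E4 BA 9E.
U+33D1: 3-byte form → E3 8F 91.
U+10348: 4-byte form → F0 90 8D 88.
U+0163: 2-byte form → C5 A3.
U+30D1: 3-byte form → E3 83 91.
U+4C11: 3-byte form → E4 B0 91.
U+824C: 3-byte form → E8 89 8C.
Concatenated (28 bytes): F2 BF 9A 97 E1 9A B5 E4 BA 9E E3 8F 91 F0 90 8D 88 C5 A3 E3 83 91 E4 B0 91 E8 89 8C.

F2 BF 9A 97 E1 9A B5 E4 BA 9E E3 8F 91 F0 90 8D 88 C5 A3 E3 83 91 E4 B0 91 E8 89 8C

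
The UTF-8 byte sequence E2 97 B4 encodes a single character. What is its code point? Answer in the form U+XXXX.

Leading byte 0xE2 = 11100010 matches 1110xxxx → 3-byte sequence.
Byte 1: 0xE2 = 11100010, payload 0010 (4 bits).
Byte 2: 0x97 = 10010111 (10xxxxxx ✓), payload 010111.
Byte 3: 0xB4 = 10110100 (10xxxxxx ✓), payload 110100.
Concatenate: 0010010111110100 = 0x25F4 (16 bits → U+25F4).

U+25F4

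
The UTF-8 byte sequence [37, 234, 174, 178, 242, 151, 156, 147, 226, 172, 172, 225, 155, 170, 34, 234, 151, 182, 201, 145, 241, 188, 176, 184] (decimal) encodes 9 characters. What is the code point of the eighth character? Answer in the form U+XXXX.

U+0251

Offset 0: leading byte 0x25 = 00100101 → 1-byte char #1 = 25.
Offset 1: leading byte 0xEA = 11101010 → 3-byte char #2 = EA AE B2.
Offset 4: leading byte 0xF2 = 11110010 → 4-byte char #3 = F2 97 9C 93.
Offset 8: leading byte 0xE2 = 11100010 → 3-byte char #4 = E2 AC AC.
Offset 11: leading byte 0xE1 = 11100001 → 3-byte char #5 = E1 9B AA.
Offset 14: leading byte 0x22 = 00100010 → 1-byte char #6 = 22.
Offset 15: leading byte 0xEA = 11101010 → 3-byte char #7 = EA 97 B6.
Offset 18: leading byte 0xC9 = 11001001 → 2-byte char #8 = C9 91.
Leading byte 0xC9 = 11001001 matches 110xxxxx → 2-byte sequence.
Byte 1: 0xC9 = 11001001, payload 01001 (5 bits).
Byte 2: 0x91 = 10010001 (10xxxxxx ✓), payload 010001.
Concatenate: 01001010001 = 0x251 (11 bits → U+0251).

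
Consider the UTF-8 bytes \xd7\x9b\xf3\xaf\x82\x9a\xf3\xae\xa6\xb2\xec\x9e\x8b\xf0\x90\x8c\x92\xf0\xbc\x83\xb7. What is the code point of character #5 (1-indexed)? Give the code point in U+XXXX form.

U+10312

Offset 0: leading byte 0xD7 = 11010111 → 2-byte char #1 = D7 9B.
Offset 2: leading byte 0xF3 = 11110011 → 4-byte char #2 = F3 AF 82 9A.
Offset 6: leading byte 0xF3 = 11110011 → 4-byte char #3 = F3 AE A6 B2.
Offset 10: leading byte 0xEC = 11101100 → 3-byte char #4 = EC 9E 8B.
Offset 13: leading byte 0xF0 = 11110000 → 4-byte char #5 = F0 90 8C 92.
Leading byte 0xF0 = 11110000 matches 11110xxx → 4-byte sequence.
Byte 1: 0xF0 = 11110000, payload 000 (3 bits).
Byte 2: 0x90 = 10010000 (10xxxxxx ✓), payload 010000.
Byte 3: 0x8C = 10001100 (10xxxxxx ✓), payload 001100.
Byte 4: 0x92 = 10010010 (10xxxxxx ✓), payload 010010.
Concatenate: 000010000001100010010 = 0x10312 (21 bits → U+10312).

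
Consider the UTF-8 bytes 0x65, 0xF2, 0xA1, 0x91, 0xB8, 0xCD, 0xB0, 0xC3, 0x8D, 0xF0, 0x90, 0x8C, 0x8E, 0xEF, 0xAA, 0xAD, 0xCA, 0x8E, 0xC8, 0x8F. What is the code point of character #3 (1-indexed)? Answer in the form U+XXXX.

Offset 0: leading byte 0x65 = 01100101 → 1-byte char #1 = 65.
Offset 1: leading byte 0xF2 = 11110010 → 4-byte char #2 = F2 A1 91 B8.
Offset 5: leading byte 0xCD = 11001101 → 2-byte char #3 = CD B0.
Leading byte 0xCD = 11001101 matches 110xxxxx → 2-byte sequence.
Byte 1: 0xCD = 11001101, payload 01101 (5 bits).
Byte 2: 0xB0 = 10110000 (10xxxxxx ✓), payload 110000.
Concatenate: 01101110000 = 0x370 (11 bits → U+0370).

U+0370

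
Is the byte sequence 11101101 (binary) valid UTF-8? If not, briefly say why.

Leading byte 0xED = 11101101 → 3-byte form, but only 1 byte is present.

invalid (sequence truncated)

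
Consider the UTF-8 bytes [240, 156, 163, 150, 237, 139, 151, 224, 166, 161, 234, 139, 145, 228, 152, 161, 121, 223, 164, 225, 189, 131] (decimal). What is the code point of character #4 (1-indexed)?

U+A2D1

Offset 0: leading byte 0xF0 = 11110000 → 4-byte char #1 = F0 9C A3 96.
Offset 4: leading byte 0xED = 11101101 → 3-byte char #2 = ED 8B 97.
Offset 7: leading byte 0xE0 = 11100000 → 3-byte char #3 = E0 A6 A1.
Offset 10: leading byte 0xEA = 11101010 → 3-byte char #4 = EA 8B 91.
Leading byte 0xEA = 11101010 matches 1110xxxx → 3-byte sequence.
Byte 1: 0xEA = 11101010, payload 1010 (4 bits).
Byte 2: 0x8B = 10001011 (10xxxxxx ✓), payload 001011.
Byte 3: 0x91 = 10010001 (10xxxxxx ✓), payload 010001.
Concatenate: 1010001011010001 = 0xA2D1 (16 bits → U+A2D1).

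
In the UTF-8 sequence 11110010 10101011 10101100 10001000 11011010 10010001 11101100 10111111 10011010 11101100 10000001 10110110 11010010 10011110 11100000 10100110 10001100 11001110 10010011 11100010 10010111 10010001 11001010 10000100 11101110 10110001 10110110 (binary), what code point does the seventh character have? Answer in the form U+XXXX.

Offset 0: leading byte 0xF2 = 11110010 → 4-byte char #1 = F2 AB AC 88.
Offset 4: leading byte 0xDA = 11011010 → 2-byte char #2 = DA 91.
Offset 6: leading byte 0xEC = 11101100 → 3-byte char #3 = EC BF 9A.
Offset 9: leading byte 0xEC = 11101100 → 3-byte char #4 = EC 81 B6.
Offset 12: leading byte 0xD2 = 11010010 → 2-byte char #5 = D2 9E.
Offset 14: leading byte 0xE0 = 11100000 → 3-byte char #6 = E0 A6 8C.
Offset 17: leading byte 0xCE = 11001110 → 2-byte char #7 = CE 93.
Leading byte 0xCE = 11001110 matches 110xxxxx → 2-byte sequence.
Byte 1: 0xCE = 11001110, payload 01110 (5 bits).
Byte 2: 0x93 = 10010011 (10xxxxxx ✓), payload 010011.
Concatenate: 01110010011 = 0x393 (11 bits → U+0393).

U+0393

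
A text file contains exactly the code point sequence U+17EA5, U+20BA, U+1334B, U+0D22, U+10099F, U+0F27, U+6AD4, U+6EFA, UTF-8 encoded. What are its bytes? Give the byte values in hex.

U+17EA5: 4-byte form → F0 97 BA A5.
U+20BA: 3-byte form → E2 82 BA.
U+1334B: 4-byte form → F0 93 8D 8B.
U+0D22: 3-byte form → E0 B4 A2.
U+10099F: 4-byte form → F4 80 A6 9F.
U+0F27: 3-byte form → E0 BC A7.
U+6AD4: 3-byte form → E6 AB 94.
U+6EFA: 3-byte form → E6 BB BA.
Concatenated (27 bytes): F0 97 BA A5 E2 82 BA F0 93 8D 8B E0 B4 A2 F4 80 A6 9F E0 BC A7 E6 AB 94 E6 BB BA.

F0 97 BA A5 E2 82 BA F0 93 8D 8B E0 B4 A2 F4 80 A6 9F E0 BC A7 E6 AB 94 E6 BB BA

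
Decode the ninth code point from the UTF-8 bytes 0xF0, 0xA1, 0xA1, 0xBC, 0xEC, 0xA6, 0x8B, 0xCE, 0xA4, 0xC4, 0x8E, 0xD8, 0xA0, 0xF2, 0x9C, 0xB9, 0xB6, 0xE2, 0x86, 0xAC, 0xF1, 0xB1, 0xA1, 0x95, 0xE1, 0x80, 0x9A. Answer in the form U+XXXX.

Offset 0: leading byte 0xF0 = 11110000 → 4-byte char #1 = F0 A1 A1 BC.
Offset 4: leading byte 0xEC = 11101100 → 3-byte char #2 = EC A6 8B.
Offset 7: leading byte 0xCE = 11001110 → 2-byte char #3 = CE A4.
Offset 9: leading byte 0xC4 = 11000100 → 2-byte char #4 = C4 8E.
Offset 11: leading byte 0xD8 = 11011000 → 2-byte char #5 = D8 A0.
Offset 13: leading byte 0xF2 = 11110010 → 4-byte char #6 = F2 9C B9 B6.
Offset 17: leading byte 0xE2 = 11100010 → 3-byte char #7 = E2 86 AC.
Offset 20: leading byte 0xF1 = 11110001 → 4-byte char #8 = F1 B1 A1 95.
Offset 24: leading byte 0xE1 = 11100001 → 3-byte char #9 = E1 80 9A.
Leading byte 0xE1 = 11100001 matches 1110xxxx → 3-byte sequence.
Byte 1: 0xE1 = 11100001, payload 0001 (4 bits).
Byte 2: 0x80 = 10000000 (10xxxxxx ✓), payload 000000.
Byte 3: 0x9A = 10011010 (10xxxxxx ✓), payload 011010.
Concatenate: 0001000000011010 = 0x101A (16 bits → U+101A).

U+101A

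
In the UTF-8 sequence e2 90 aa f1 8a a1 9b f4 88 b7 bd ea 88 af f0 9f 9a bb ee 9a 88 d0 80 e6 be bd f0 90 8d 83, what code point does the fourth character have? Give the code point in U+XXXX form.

U+A22F

Offset 0: leading byte 0xE2 = 11100010 → 3-byte char #1 = E2 90 AA.
Offset 3: leading byte 0xF1 = 11110001 → 4-byte char #2 = F1 8A A1 9B.
Offset 7: leading byte 0xF4 = 11110100 → 4-byte char #3 = F4 88 B7 BD.
Offset 11: leading byte 0xEA = 11101010 → 3-byte char #4 = EA 88 AF.
Leading byte 0xEA = 11101010 matches 1110xxxx → 3-byte sequence.
Byte 1: 0xEA = 11101010, payload 1010 (4 bits).
Byte 2: 0x88 = 10001000 (10xxxxxx ✓), payload 001000.
Byte 3: 0xAF = 10101111 (10xxxxxx ✓), payload 101111.
Concatenate: 1010001000101111 = 0xA22F (16 bits → U+A22F).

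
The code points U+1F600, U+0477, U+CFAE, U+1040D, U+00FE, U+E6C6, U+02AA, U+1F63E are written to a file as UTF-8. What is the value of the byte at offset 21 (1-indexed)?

1-indexed offset 21 is 0-indexed offset 20.
U+1F600 → 4-byte form F0 9F 98 80 at offsets 0–3.
U+0477 → 2-byte form D1 B7 at offsets 4–5.
U+CFAE → 3-byte form EC BE AE at offsets 6–8.
U+1040D → 4-byte form F0 90 90 8D at offsets 9–12.
U+00FE → 2-byte form C3 BE at offsets 13–14.
U+E6C6 → 3-byte form EE 9B 86 at offsets 15–17.
U+02AA → 2-byte form CA AA at offsets 18–19.
U+1F63E → 4-byte form F0 9F 98 BE at offsets 20–23.
Offset 20 falls in char 8's range; it's byte 1 of F0 9F 98 BE = 0xF0.

0xF0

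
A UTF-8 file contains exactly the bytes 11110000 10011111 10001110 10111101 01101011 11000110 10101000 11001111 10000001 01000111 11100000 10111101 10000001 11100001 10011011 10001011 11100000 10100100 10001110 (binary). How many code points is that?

8

Byte at offset 0: 0xF0 = 11110000 → 4-byte char (#1). Advance 4.
Byte at offset 4: 0x6B = 01101011 → 1-byte char (#2). Advance 1.
Byte at offset 5: 0xC6 = 11000110 → 2-byte char (#3). Advance 2.
Byte at offset 7: 0xCF = 11001111 → 2-byte char (#4). Advance 2.
Byte at offset 9: 0x47 = 01000111 → 1-byte char (#5). Advance 1.
Byte at offset 10: 0xE0 = 11100000 → 3-byte char (#6). Advance 3.
Byte at offset 13: 0xE1 = 11100001 → 3-byte char (#7). Advance 3.
Byte at offset 16: 0xE0 = 11100000 → 3-byte char (#8). Advance 3.
Reached end at offset 19 after 8 code points.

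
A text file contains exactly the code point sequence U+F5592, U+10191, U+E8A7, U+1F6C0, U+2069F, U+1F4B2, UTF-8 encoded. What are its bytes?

U+F5592: 4-byte form → F3 B5 96 92.
U+10191: 4-byte form → F0 90 86 91.
U+E8A7: 3-byte form → EE A2 A7.
U+1F6C0: 4-byte form → F0 9F 9B 80.
U+2069F: 4-byte form → F0 A0 9A 9F.
U+1F4B2: 4-byte form → F0 9F 92 B2.
Concatenated (23 bytes): F3 B5 96 92 F0 90 86 91 EE A2 A7 F0 9F 9B 80 F0 A0 9A 9F F0 9F 92 B2.

F3 B5 96 92 F0 90 86 91 EE A2 A7 F0 9F 9B 80 F0 A0 9A 9F F0 9F 92 B2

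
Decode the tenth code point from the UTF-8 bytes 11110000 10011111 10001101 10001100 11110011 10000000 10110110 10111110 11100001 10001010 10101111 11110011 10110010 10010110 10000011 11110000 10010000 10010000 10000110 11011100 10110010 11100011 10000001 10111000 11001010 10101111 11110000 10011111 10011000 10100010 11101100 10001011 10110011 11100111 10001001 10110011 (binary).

U+C2F3

Offset 0: leading byte 0xF0 = 11110000 → 4-byte char #1 = F0 9F 8D 8C.
Offset 4: leading byte 0xF3 = 11110011 → 4-byte char #2 = F3 80 B6 BE.
Offset 8: leading byte 0xE1 = 11100001 → 3-byte char #3 = E1 8A AF.
Offset 11: leading byte 0xF3 = 11110011 → 4-byte char #4 = F3 B2 96 83.
Offset 15: leading byte 0xF0 = 11110000 → 4-byte char #5 = F0 90 90 86.
Offset 19: leading byte 0xDC = 11011100 → 2-byte char #6 = DC B2.
Offset 21: leading byte 0xE3 = 11100011 → 3-byte char #7 = E3 81 B8.
Offset 24: leading byte 0xCA = 11001010 → 2-byte char #8 = CA AF.
Offset 26: leading byte 0xF0 = 11110000 → 4-byte char #9 = F0 9F 98 A2.
Offset 30: leading byte 0xEC = 11101100 → 3-byte char #10 = EC 8B B3.
Leading byte 0xEC = 11101100 matches 1110xxxx → 3-byte sequence.
Byte 1: 0xEC = 11101100, payload 1100 (4 bits).
Byte 2: 0x8B = 10001011 (10xxxxxx ✓), payload 001011.
Byte 3: 0xB3 = 10110011 (10xxxxxx ✓), payload 110011.
Concatenate: 1100001011110011 = 0xC2F3 (16 bits → U+C2F3).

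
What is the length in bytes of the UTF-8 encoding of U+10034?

4

U+10034 = 0x10034. UTF-8 uses 1 byte below 0x80, 2 below 0x800, 3 below 0x10000, 4 up to 0x10FFFF. 0x10034 is in U+10000–U+10FFFF → 4 bytes.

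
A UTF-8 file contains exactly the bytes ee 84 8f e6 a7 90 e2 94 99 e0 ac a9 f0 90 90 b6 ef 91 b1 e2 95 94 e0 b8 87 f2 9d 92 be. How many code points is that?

Byte at offset 0: 0xEE = 11101110 → 3-byte char (#1). Advance 3.
Byte at offset 3: 0xE6 = 11100110 → 3-byte char (#2). Advance 3.
Byte at offset 6: 0xE2 = 11100010 → 3-byte char (#3). Advance 3.
Byte at offset 9: 0xE0 = 11100000 → 3-byte char (#4). Advance 3.
Byte at offset 12: 0xF0 = 11110000 → 4-byte char (#5). Advance 4.
Byte at offset 16: 0xEF = 11101111 → 3-byte char (#6). Advance 3.
Byte at offset 19: 0xE2 = 11100010 → 3-byte char (#7). Advance 3.
Byte at offset 22: 0xE0 = 11100000 → 3-byte char (#8). Advance 3.
Byte at offset 25: 0xF2 = 11110010 → 4-byte char (#9). Advance 4.
Reached end at offset 29 after 9 code points.

9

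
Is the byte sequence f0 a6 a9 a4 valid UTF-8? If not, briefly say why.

Leading byte 0xF0 = 11110000 → 4-byte form.
Continuation bytes 0xA6=10100110, 0xA9=10101001, 0xA4=10100100 all match 10xxxxxx.
Decoded value 0x26A64 is ≥ 0x10000 (shortest form) and not a surrogate.

valid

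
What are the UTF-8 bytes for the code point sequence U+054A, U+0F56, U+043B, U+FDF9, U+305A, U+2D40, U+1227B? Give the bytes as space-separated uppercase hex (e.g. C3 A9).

D5 8A E0 BD 96 D0 BB EF B7 B9 E3 81 9A E2 B5 80 F0 92 89 BB

U+054A: 2-byte form → D5 8A.
U+0F56: 3-byte form → E0 BD 96.
U+043B: 2-byte form → D0 BB.
U+FDF9: 3-byte form → EF B7 B9.
U+305A: 3-byte form → E3 81 9A.
U+2D40: 3-byte form → E2 B5 80.
U+1227B: 4-byte form → F0 92 89 BB.
Concatenated (20 bytes): D5 8A E0 BD 96 D0 BB EF B7 B9 E3 81 9A E2 B5 80 F0 92 89 BB.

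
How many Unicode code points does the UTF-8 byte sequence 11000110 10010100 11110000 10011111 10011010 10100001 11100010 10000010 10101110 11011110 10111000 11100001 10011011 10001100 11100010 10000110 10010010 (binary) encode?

6

Byte at offset 0: 0xC6 = 11000110 → 2-byte char (#1). Advance 2.
Byte at offset 2: 0xF0 = 11110000 → 4-byte char (#2). Advance 4.
Byte at offset 6: 0xE2 = 11100010 → 3-byte char (#3). Advance 3.
Byte at offset 9: 0xDE = 11011110 → 2-byte char (#4). Advance 2.
Byte at offset 11: 0xE1 = 11100001 → 3-byte char (#5). Advance 3.
Byte at offset 14: 0xE2 = 11100010 → 3-byte char (#6). Advance 3.
Reached end at offset 17 after 6 code points.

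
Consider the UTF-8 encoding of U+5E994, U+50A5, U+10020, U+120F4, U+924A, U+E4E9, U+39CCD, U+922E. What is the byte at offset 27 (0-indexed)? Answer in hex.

U+5E994 → 4-byte form F1 9E A6 94 at offsets 0–3.
U+50A5 → 3-byte form E5 82 A5 at offsets 4–6.
U+10020 → 4-byte form F0 90 80 A0 at offsets 7–10.
U+120F4 → 4-byte form F0 92 83 B4 at offsets 11–14.
U+924A → 3-byte form E9 89 8A at offsets 15–17.
U+E4E9 → 3-byte form EE 93 A9 at offsets 18–20.
U+39CCD → 4-byte form F0 B9 B3 8D at offsets 21–24.
U+922E → 3-byte form E9 88 AE at offsets 25–27.
Offset 27 falls in char 8's range; it's byte 3 of E9 88 AE = 0xAE.

0xAE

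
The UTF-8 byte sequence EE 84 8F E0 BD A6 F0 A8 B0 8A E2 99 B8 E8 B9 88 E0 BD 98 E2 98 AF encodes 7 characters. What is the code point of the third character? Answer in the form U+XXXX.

Offset 0: leading byte 0xEE = 11101110 → 3-byte char #1 = EE 84 8F.
Offset 3: leading byte 0xE0 = 11100000 → 3-byte char #2 = E0 BD A6.
Offset 6: leading byte 0xF0 = 11110000 → 4-byte char #3 = F0 A8 B0 8A.
Leading byte 0xF0 = 11110000 matches 11110xxx → 4-byte sequence.
Byte 1: 0xF0 = 11110000, payload 000 (3 bits).
Byte 2: 0xA8 = 10101000 (10xxxxxx ✓), payload 101000.
Byte 3: 0xB0 = 10110000 (10xxxxxx ✓), payload 110000.
Byte 4: 0x8A = 10001010 (10xxxxxx ✓), payload 001010.
Concatenate: 000101000110000001010 = 0x28C0A (21 bits → U+28C0A).

U+28C0A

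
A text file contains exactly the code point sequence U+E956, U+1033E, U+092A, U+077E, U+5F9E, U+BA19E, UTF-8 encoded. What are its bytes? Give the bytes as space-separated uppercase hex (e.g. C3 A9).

EE A5 96 F0 90 8C BE E0 A4 AA DD BE E5 BE 9E F2 BA 86 9E

U+E956: 3-byte form → EE A5 96.
U+1033E: 4-byte form → F0 90 8C BE.
U+092A: 3-byte form → E0 A4 AA.
U+077E: 2-byte form → DD BE.
U+5F9E: 3-byte form → E5 BE 9E.
U+BA19E: 4-byte form → F2 BA 86 9E.
Concatenated (19 bytes): EE A5 96 F0 90 8C BE E0 A4 AA DD BE E5 BE 9E F2 BA 86 9E.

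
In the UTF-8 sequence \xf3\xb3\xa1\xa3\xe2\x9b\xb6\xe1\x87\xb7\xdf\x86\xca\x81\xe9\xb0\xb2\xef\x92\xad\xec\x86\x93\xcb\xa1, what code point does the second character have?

U+26F6

Offset 0: leading byte 0xF3 = 11110011 → 4-byte char #1 = F3 B3 A1 A3.
Offset 4: leading byte 0xE2 = 11100010 → 3-byte char #2 = E2 9B B6.
Leading byte 0xE2 = 11100010 matches 1110xxxx → 3-byte sequence.
Byte 1: 0xE2 = 11100010, payload 0010 (4 bits).
Byte 2: 0x9B = 10011011 (10xxxxxx ✓), payload 011011.
Byte 3: 0xB6 = 10110110 (10xxxxxx ✓), payload 110110.
Concatenate: 0010011011110110 = 0x26F6 (16 bits → U+26F6).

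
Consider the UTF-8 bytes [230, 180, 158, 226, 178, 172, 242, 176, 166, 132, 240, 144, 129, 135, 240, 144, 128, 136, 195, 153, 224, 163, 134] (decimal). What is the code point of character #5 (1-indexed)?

Offset 0: leading byte 0xE6 = 11100110 → 3-byte char #1 = E6 B4 9E.
Offset 3: leading byte 0xE2 = 11100010 → 3-byte char #2 = E2 B2 AC.
Offset 6: leading byte 0xF2 = 11110010 → 4-byte char #3 = F2 B0 A6 84.
Offset 10: leading byte 0xF0 = 11110000 → 4-byte char #4 = F0 90 81 87.
Offset 14: leading byte 0xF0 = 11110000 → 4-byte char #5 = F0 90 80 88.
Leading byte 0xF0 = 11110000 matches 11110xxx → 4-byte sequence.
Byte 1: 0xF0 = 11110000, payload 000 (3 bits).
Byte 2: 0x90 = 10010000 (10xxxxxx ✓), payload 010000.
Byte 3: 0x80 = 10000000 (10xxxxxx ✓), payload 000000.
Byte 4: 0x88 = 10001000 (10xxxxxx ✓), payload 001000.
Concatenate: 000010000000000001000 = 0x10008 (21 bits → U+10008).

U+10008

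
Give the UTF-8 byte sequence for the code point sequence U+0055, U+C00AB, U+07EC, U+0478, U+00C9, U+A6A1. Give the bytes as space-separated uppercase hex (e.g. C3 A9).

U+0055: 1-byte form → 55.
U+C00AB: 4-byte form → F3 80 82 AB.
U+07EC: 2-byte form → DF AC.
U+0478: 2-byte form → D1 B8.
U+00C9: 2-byte form → C3 89.
U+A6A1: 3-byte form → EA 9A A1.
Concatenated (14 bytes): 55 F3 80 82 AB DF AC D1 B8 C3 89 EA 9A A1.

55 F3 80 82 AB DF AC D1 B8 C3 89 EA 9A A1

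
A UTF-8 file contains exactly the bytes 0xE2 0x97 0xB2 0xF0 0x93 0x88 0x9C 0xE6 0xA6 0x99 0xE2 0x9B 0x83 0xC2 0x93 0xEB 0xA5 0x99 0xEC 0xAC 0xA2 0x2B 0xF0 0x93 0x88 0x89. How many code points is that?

9

Byte at offset 0: 0xE2 = 11100010 → 3-byte char (#1). Advance 3.
Byte at offset 3: 0xF0 = 11110000 → 4-byte char (#2). Advance 4.
Byte at offset 7: 0xE6 = 11100110 → 3-byte char (#3). Advance 3.
Byte at offset 10: 0xE2 = 11100010 → 3-byte char (#4). Advance 3.
Byte at offset 13: 0xC2 = 11000010 → 2-byte char (#5). Advance 2.
Byte at offset 15: 0xEB = 11101011 → 3-byte char (#6). Advance 3.
Byte at offset 18: 0xEC = 11101100 → 3-byte char (#7). Advance 3.
Byte at offset 21: 0x2B = 00101011 → 1-byte char (#8). Advance 1.
Byte at offset 22: 0xF0 = 11110000 → 4-byte char (#9). Advance 4.
Reached end at offset 26 after 9 code points.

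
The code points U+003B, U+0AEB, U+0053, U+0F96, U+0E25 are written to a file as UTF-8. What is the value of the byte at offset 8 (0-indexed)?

0xE0

U+003B → 1-byte form 3B at offsets 0–0.
U+0AEB → 3-byte form E0 AB AB at offsets 1–3.
U+0053 → 1-byte form 53 at offsets 4–4.
U+0F96 → 3-byte form E0 BE 96 at offsets 5–7.
U+0E25 → 3-byte form E0 B8 A5 at offsets 8–10.
Offset 8 falls in char 5's range; it's byte 1 of E0 B8 A5 = 0xE0.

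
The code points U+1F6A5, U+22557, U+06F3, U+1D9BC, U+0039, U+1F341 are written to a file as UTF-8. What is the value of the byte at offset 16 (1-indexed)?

1-indexed offset 16 is 0-indexed offset 15.
U+1F6A5 → 4-byte form F0 9F 9A A5 at offsets 0–3.
U+22557 → 4-byte form F0 A2 95 97 at offsets 4–7.
U+06F3 → 2-byte form DB B3 at offsets 8–9.
U+1D9BC → 4-byte form F0 9D A6 BC at offsets 10–13.
U+0039 → 1-byte form 39 at offsets 14–14.
U+1F341 → 4-byte form F0 9F 8D 81 at offsets 15–18.
Offset 15 falls in char 6's range; it's byte 1 of F0 9F 8D 81 = 0xF0.

0xF0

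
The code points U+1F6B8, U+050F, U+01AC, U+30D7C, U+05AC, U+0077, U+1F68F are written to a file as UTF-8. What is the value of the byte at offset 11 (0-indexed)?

0xBC

U+1F6B8 → 4-byte form F0 9F 9A B8 at offsets 0–3.
U+050F → 2-byte form D4 8F at offsets 4–5.
U+01AC → 2-byte form C6 AC at offsets 6–7.
U+30D7C → 4-byte form F0 B0 B5 BC at offsets 8–11.
Offset 11 falls in char 4's range; it's byte 4 of F0 B0 B5 BC = 0xBC.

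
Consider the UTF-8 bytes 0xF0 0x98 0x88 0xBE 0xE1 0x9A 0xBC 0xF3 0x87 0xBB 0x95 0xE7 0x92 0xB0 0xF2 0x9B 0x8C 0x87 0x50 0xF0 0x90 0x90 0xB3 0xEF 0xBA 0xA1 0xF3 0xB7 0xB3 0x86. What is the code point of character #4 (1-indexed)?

Offset 0: leading byte 0xF0 = 11110000 → 4-byte char #1 = F0 98 88 BE.
Offset 4: leading byte 0xE1 = 11100001 → 3-byte char #2 = E1 9A BC.
Offset 7: leading byte 0xF3 = 11110011 → 4-byte char #3 = F3 87 BB 95.
Offset 11: leading byte 0xE7 = 11100111 → 3-byte char #4 = E7 92 B0.
Leading byte 0xE7 = 11100111 matches 1110xxxx → 3-byte sequence.
Byte 1: 0xE7 = 11100111, payload 0111 (4 bits).
Byte 2: 0x92 = 10010010 (10xxxxxx ✓), payload 010010.
Byte 3: 0xB0 = 10110000 (10xxxxxx ✓), payload 110000.
Concatenate: 0111010010110000 = 0x74B0 (16 bits → U+74B0).

U+74B0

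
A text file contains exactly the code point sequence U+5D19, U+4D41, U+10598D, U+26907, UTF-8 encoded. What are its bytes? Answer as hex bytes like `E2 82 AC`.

U+5D19: 3-byte form → E5 B4 99.
U+4D41: 3-byte form → E4 B5 81.
U+10598D: 4-byte form → F4 85 A6 8D.
U+26907: 4-byte form → F0 A6 A4 87.
Concatenated (14 bytes): E5 B4 99 E4 B5 81 F4 85 A6 8D F0 A6 A4 87.

E5 B4 99 E4 B5 81 F4 85 A6 8D F0 A6 A4 87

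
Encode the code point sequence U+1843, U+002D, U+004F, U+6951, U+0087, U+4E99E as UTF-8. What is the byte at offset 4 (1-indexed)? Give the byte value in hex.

1-indexed offset 4 is 0-indexed offset 3.
U+1843 → 3-byte form E1 A1 83 at offsets 0–2.
U+002D → 1-byte form 2D at offsets 3–3.
Offset 3 falls in char 2's range; it's byte 1 of 2D = 0x2D.

0x2D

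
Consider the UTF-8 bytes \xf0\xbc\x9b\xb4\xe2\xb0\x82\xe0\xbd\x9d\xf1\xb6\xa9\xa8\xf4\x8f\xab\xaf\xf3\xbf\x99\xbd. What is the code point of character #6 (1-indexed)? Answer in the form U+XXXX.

Offset 0: leading byte 0xF0 = 11110000 → 4-byte char #1 = F0 BC 9B B4.
Offset 4: leading byte 0xE2 = 11100010 → 3-byte char #2 = E2 B0 82.
Offset 7: leading byte 0xE0 = 11100000 → 3-byte char #3 = E0 BD 9D.
Offset 10: leading byte 0xF1 = 11110001 → 4-byte char #4 = F1 B6 A9 A8.
Offset 14: leading byte 0xF4 = 11110100 → 4-byte char #5 = F4 8F AB AF.
Offset 18: leading byte 0xF3 = 11110011 → 4-byte char #6 = F3 BF 99 BD.
Leading byte 0xF3 = 11110011 matches 11110xxx → 4-byte sequence.
Byte 1: 0xF3 = 11110011, payload 011 (3 bits).
Byte 2: 0xBF = 10111111 (10xxxxxx ✓), payload 111111.
Byte 3: 0x99 = 10011001 (10xxxxxx ✓), payload 011001.
Byte 4: 0xBD = 10111101 (10xxxxxx ✓), payload 111101.
Concatenate: 011111111011001111101 = 0xFF67D (21 bits → U+FF67D).

U+FF67D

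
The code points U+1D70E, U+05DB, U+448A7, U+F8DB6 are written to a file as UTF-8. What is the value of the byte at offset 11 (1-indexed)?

0xF3

1-indexed offset 11 is 0-indexed offset 10.
U+1D70E → 4-byte form F0 9D 9C 8E at offsets 0–3.
U+05DB → 2-byte form D7 9B at offsets 4–5.
U+448A7 → 4-byte form F1 84 A2 A7 at offsets 6–9.
U+F8DB6 → 4-byte form F3 B8 B6 B6 at offsets 10–13.
Offset 10 falls in char 4's range; it's byte 1 of F3 B8 B6 B6 = 0xF3.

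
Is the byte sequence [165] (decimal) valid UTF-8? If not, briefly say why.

invalid (continuation byte with no leading byte)

Byte 0xA5 = 10100101 has the form 10xxxxxx — a continuation byte — but there is no preceding leading byte.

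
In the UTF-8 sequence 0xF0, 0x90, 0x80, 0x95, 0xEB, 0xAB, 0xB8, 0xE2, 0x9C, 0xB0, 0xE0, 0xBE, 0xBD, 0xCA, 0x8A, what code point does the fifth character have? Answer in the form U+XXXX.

U+028A

Offset 0: leading byte 0xF0 = 11110000 → 4-byte char #1 = F0 90 80 95.
Offset 4: leading byte 0xEB = 11101011 → 3-byte char #2 = EB AB B8.
Offset 7: leading byte 0xE2 = 11100010 → 3-byte char #3 = E2 9C B0.
Offset 10: leading byte 0xE0 = 11100000 → 3-byte char #4 = E0 BE BD.
Offset 13: leading byte 0xCA = 11001010 → 2-byte char #5 = CA 8A.
Leading byte 0xCA = 11001010 matches 110xxxxx → 2-byte sequence.
Byte 1: 0xCA = 11001010, payload 01010 (5 bits).
Byte 2: 0x8A = 10001010 (10xxxxxx ✓), payload 001010.
Concatenate: 01010001010 = 0x28A (11 bits → U+028A).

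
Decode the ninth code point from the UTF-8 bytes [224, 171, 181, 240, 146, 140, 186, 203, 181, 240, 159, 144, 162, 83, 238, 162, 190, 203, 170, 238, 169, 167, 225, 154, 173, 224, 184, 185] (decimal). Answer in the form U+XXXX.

Offset 0: leading byte 0xE0 = 11100000 → 3-byte char #1 = E0 AB B5.
Offset 3: leading byte 0xF0 = 11110000 → 4-byte char #2 = F0 92 8C BA.
Offset 7: leading byte 0xCB = 11001011 → 2-byte char #3 = CB B5.
Offset 9: leading byte 0xF0 = 11110000 → 4-byte char #4 = F0 9F 90 A2.
Offset 13: leading byte 0x53 = 01010011 → 1-byte char #5 = 53.
Offset 14: leading byte 0xEE = 11101110 → 3-byte char #6 = EE A2 BE.
Offset 17: leading byte 0xCB = 11001011 → 2-byte char #7 = CB AA.
Offset 19: leading byte 0xEE = 11101110 → 3-byte char #8 = EE A9 A7.
Offset 22: leading byte 0xE1 = 11100001 → 3-byte char #9 = E1 9A AD.
Leading byte 0xE1 = 11100001 matches 1110xxxx → 3-byte sequence.
Byte 1: 0xE1 = 11100001, payload 0001 (4 bits).
Byte 2: 0x9A = 10011010 (10xxxxxx ✓), payload 011010.
Byte 3: 0xAD = 10101101 (10xxxxxx ✓), payload 101101.
Concatenate: 0001011010101101 = 0x16AD (16 bits → U+16AD).

U+16AD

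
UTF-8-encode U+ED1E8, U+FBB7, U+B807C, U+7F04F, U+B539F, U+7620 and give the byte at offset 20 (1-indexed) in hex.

0xE7

1-indexed offset 20 is 0-indexed offset 19.
U+ED1E8 → 4-byte form F3 AD 87 A8 at offsets 0–3.
U+FBB7 → 3-byte form EF AE B7 at offsets 4–6.
U+B807C → 4-byte form F2 B8 81 BC at offsets 7–10.
U+7F04F → 4-byte form F1 BF 81 8F at offsets 11–14.
U+B539F → 4-byte form F2 B5 8E 9F at offsets 15–18.
U+7620 → 3-byte form E7 98 A0 at offsets 19–21.
Offset 19 falls in char 6's range; it's byte 1 of E7 98 A0 = 0xE7.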